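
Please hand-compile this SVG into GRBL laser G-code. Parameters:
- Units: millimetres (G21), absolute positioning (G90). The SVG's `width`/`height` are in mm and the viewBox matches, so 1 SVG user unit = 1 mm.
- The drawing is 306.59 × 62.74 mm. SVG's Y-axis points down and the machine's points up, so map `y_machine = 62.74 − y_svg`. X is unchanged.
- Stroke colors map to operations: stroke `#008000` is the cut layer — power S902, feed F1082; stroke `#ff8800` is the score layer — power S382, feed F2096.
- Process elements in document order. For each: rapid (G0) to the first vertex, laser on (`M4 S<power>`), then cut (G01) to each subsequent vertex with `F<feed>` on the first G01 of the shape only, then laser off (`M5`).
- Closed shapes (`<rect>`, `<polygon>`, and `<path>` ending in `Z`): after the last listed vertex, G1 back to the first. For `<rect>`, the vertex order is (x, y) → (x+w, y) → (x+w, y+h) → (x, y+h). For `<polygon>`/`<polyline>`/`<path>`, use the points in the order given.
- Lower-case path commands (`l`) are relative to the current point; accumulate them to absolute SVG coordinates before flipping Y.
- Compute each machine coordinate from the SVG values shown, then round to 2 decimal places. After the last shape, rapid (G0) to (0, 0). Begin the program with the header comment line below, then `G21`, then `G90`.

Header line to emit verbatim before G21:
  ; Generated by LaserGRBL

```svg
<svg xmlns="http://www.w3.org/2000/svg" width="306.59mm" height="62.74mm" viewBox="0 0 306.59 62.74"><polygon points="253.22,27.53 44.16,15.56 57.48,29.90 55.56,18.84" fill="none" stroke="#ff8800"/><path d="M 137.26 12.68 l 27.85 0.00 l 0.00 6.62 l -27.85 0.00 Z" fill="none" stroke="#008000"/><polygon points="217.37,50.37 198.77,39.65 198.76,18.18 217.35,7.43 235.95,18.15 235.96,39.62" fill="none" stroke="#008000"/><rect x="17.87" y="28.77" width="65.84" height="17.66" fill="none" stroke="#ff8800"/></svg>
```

Since the viewBox matches the mm dimensions, user units are millimetres directly. The only transform is the Y-flip y_m = 62.74 − y_svg.

Shape 1 is a closed polygon drawn with `<polygon>`. Its stroke #ff8800 means score at S382, F2096. After flipping Y the toolpath is (253.22,35.21) → (44.16,47.18) → (57.48,32.84) → (55.56,43.90) → (253.22,35.21), returning to the start.

Shape 2 is a rectangle drawn with `<path>`. Its stroke #008000 means cut at S902, F1082. After flipping Y the toolpath is (137.26,50.06) → (165.11,50.06) → (165.11,43.44) → (137.26,43.44) → (137.26,50.06), returning to the start.

Shape 3 is a regular polygon drawn with `<polygon>`. Its stroke #008000 means cut at S902, F1082. After flipping Y the toolpath is (217.37,12.37) → (198.77,23.09) → (198.76,44.56) → (217.35,55.31) → (235.95,44.59) → (235.96,23.12) → (217.37,12.37), returning to the start.

Shape 4 is a rectangle drawn with `<rect>`. Its stroke #ff8800 means score at S382, F2096. After flipping Y the toolpath is (17.87,33.97) → (83.71,33.97) → (83.71,16.31) → (17.87,16.31) → (17.87,33.97), returning to the start.

; Generated by LaserGRBL
G21
G90
G0 X253.22 Y35.21
M4 S382
G01 X44.16 Y47.18 F2096
G01 X57.48 Y32.84
G01 X55.56 Y43.90
G01 X253.22 Y35.21
M5
G0 X137.26 Y50.06
M4 S902
G01 X165.11 Y50.06 F1082
G01 X165.11 Y43.44
G01 X137.26 Y43.44
G01 X137.26 Y50.06
M5
G0 X217.37 Y12.37
M4 S902
G01 X198.77 Y23.09 F1082
G01 X198.76 Y44.56
G01 X217.35 Y55.31
G01 X235.95 Y44.59
G01 X235.96 Y23.12
G01 X217.37 Y12.37
M5
G0 X17.87 Y33.97
M4 S382
G01 X83.71 Y33.97 F2096
G01 X83.71 Y16.31
G01 X17.87 Y16.31
G01 X17.87 Y33.97
M5
G0 X0.00 Y0.00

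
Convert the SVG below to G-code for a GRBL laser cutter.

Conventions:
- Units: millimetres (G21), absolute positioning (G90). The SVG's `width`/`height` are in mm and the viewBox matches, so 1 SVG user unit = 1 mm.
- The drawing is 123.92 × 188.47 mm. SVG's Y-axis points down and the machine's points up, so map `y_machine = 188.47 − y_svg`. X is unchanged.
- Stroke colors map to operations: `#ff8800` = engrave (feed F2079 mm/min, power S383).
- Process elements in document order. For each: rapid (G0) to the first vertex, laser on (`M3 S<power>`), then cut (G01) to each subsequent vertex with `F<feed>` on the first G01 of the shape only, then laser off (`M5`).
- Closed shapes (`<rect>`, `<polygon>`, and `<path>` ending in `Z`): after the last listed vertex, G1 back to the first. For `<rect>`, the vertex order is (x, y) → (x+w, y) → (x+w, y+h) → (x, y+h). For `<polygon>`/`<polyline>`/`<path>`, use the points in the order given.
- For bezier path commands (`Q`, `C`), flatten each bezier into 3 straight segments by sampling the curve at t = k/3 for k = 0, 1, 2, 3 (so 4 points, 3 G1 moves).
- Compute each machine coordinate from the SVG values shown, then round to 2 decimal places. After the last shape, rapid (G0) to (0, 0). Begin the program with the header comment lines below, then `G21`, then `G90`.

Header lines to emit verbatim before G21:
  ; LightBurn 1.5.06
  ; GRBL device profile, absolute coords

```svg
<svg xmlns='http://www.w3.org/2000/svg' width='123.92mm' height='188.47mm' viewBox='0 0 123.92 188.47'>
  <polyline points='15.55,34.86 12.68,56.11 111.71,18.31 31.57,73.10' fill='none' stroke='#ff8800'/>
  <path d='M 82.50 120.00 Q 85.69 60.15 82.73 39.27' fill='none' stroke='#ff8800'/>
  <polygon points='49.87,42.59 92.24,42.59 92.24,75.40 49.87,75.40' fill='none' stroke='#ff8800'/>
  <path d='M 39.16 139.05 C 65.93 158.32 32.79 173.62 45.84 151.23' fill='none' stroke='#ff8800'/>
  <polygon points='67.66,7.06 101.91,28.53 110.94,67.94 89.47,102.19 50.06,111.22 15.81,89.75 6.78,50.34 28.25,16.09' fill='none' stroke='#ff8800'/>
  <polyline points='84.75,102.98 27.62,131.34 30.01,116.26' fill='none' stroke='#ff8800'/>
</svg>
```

; LightBurn 1.5.06
; GRBL device profile, absolute coords
G21
G90
G0 X15.55 Y153.61
M3 S383
G01 X12.68 Y132.36 F2079
G01 X111.71 Y170.16
G01 X31.57 Y115.37
M5
G0 X82.50 Y68.47
M3 S383
G01 X83.94 Y104.04 F2079
G01 X84.02 Y130.95
G01 X82.73 Y149.20
M5
G0 X49.87 Y145.88
M3 S383
G01 X92.24 Y145.88 F2079
G01 X92.24 Y113.07
G01 X49.87 Y113.07
G01 X49.87 Y145.88
M5
G0 X39.16 Y49.42
M3 S383
G01 X49.89 Y32.72 F2079
G01 X44.26 Y26.16
G01 X45.84 Y37.24
M5
G0 X67.66 Y181.41
M3 S383
G01 X101.91 Y159.94 F2079
G01 X110.94 Y120.53
G01 X89.47 Y86.28
G01 X50.06 Y77.25
G01 X15.81 Y98.72
G01 X6.78 Y138.13
G01 X28.25 Y172.38
G01 X67.66 Y181.41
M5
G0 X84.75 Y85.49
M3 S383
G01 X27.62 Y57.13 F2079
G01 X30.01 Y72.21
M5
G0 X0.00 Y0.00

1 u = 1 mm; y_m = 188.47 − y.

[1] `<polyline>` open polyline, #ff8800→engrave S383 F2079: (15.55,153.61) → (12.68,132.36) → (111.71,170.16) → (31.57,115.37)

[2] `<path>` quadratic bezier, #ff8800→engrave S383 F2079: (82.50,68.47) → (83.94,104.04) → (84.02,130.95) → (82.73,149.20)

[3] `<polygon>` rectangle, #ff8800→engrave S383 F2079: (49.87,145.88) → (92.24,145.88) → (92.24,113.07) → (49.87,113.07) → (49.87,145.88) (closed)

[4] `<path>` cubic bezier, #ff8800→engrave S383 F2079: (39.16,49.42) → (49.89,32.72) → (44.26,26.16) → (45.84,37.24)

[5] `<polygon>` regular polygon, #ff8800→engrave S383 F2079: (67.66,181.41) → (101.91,159.94) → (110.94,120.53) → (89.47,86.28) → (50.06,77.25) → (15.81,98.72) → (6.78,138.13) → (28.25,172.38) → (67.66,181.41) (closed)

[6] `<polyline>` open polyline, #ff8800→engrave S383 F2079: (84.75,85.49) → (27.62,57.13) → (30.01,72.21)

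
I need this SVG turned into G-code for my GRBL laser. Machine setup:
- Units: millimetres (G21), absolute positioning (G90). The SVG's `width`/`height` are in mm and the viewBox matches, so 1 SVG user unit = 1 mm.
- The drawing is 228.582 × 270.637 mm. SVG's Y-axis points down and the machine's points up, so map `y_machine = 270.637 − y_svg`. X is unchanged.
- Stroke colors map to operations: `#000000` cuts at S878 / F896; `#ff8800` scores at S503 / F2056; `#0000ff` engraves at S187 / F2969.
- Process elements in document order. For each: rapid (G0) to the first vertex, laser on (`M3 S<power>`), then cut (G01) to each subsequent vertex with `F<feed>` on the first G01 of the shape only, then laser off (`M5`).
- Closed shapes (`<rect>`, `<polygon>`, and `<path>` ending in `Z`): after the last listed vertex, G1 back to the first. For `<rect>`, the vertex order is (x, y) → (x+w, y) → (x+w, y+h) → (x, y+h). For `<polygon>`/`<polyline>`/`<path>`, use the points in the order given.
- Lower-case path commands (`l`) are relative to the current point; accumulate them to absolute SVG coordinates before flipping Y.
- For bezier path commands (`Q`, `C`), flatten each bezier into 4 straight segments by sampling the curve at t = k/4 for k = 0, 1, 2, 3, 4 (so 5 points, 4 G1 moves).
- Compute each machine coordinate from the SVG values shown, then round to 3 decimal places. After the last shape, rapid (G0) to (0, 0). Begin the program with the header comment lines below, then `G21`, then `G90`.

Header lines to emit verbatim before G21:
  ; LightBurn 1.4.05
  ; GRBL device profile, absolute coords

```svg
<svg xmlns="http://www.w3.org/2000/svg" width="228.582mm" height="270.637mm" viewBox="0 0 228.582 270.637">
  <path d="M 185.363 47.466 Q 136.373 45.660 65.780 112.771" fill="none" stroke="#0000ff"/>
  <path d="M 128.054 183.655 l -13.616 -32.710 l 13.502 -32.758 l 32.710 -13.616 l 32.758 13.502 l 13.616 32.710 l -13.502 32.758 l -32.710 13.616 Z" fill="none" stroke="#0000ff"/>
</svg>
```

; LightBurn 1.4.05
; GRBL device profile, absolute coords
G21
G90
G0 X185.363 Y223.171
M3 S187
G01 X159.518 Y219.767 F2969
G01 X130.972 Y207.748
G01 X99.726 Y187.114
G01 X65.780 Y157.866
M5
G0 X128.054 Y86.982
M3 S187
G01 X114.438 Y119.692 F2969
G01 X127.940 Y152.450
G01 X160.650 Y166.066
G01 X193.408 Y152.564
G01 X207.024 Y119.854
G01 X193.522 Y87.096
G01 X160.812 Y73.480
G01 X128.054 Y86.982
M5
G0 X0.000 Y0.000

Since the viewBox matches the mm dimensions, user units are millimetres directly. The only transform is the Y-flip y_m = 270.637 − y_svg.

Shape 1 is a quadratic bezier drawn with `<path>`. Its stroke #0000ff means engrave at S187, F2969. After flipping Y the toolpath is (185.363,223.171) → (159.518,219.767) → (130.972,207.748) → (99.726,187.114) → (65.780,157.866).

Shape 2 is a regular polygon drawn with `<path>`. Its stroke #0000ff means engrave at S187, F2969. After flipping Y the toolpath is (128.054,86.982) → (114.438,119.692) → (127.940,152.450) → (160.650,166.066) → (193.408,152.564) → (207.024,119.854) → (193.522,87.096) → (160.812,73.480) → (128.054,86.982), returning to the start.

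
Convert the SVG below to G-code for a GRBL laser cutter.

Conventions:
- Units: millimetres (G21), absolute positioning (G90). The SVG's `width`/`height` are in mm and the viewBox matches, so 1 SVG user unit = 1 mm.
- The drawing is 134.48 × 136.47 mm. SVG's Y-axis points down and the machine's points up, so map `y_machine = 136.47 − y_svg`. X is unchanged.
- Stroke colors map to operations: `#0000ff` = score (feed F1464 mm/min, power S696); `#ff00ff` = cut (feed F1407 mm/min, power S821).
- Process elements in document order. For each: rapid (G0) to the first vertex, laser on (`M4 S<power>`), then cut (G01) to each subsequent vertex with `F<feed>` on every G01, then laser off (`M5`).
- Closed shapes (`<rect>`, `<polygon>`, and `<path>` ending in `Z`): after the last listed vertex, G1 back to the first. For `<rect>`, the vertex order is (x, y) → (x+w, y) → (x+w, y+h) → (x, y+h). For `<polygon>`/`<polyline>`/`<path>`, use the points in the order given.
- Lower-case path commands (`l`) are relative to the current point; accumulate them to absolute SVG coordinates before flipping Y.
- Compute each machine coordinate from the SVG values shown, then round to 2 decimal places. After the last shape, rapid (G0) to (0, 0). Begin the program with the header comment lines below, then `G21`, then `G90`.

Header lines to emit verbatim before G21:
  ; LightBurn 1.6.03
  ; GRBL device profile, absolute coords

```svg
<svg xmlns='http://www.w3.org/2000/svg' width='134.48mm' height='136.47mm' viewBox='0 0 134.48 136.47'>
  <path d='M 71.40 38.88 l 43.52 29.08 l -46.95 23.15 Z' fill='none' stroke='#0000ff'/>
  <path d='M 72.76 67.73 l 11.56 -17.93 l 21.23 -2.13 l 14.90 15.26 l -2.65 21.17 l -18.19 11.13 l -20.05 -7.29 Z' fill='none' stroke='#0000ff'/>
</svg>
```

1 u = 1 mm; y_m = 136.47 − y.

[1] `<path>` regular polygon, #0000ff→score S696 F1464: (71.40,97.59) → (114.92,68.51) → (67.97,45.36) → (71.40,97.59) (closed)

[2] `<path>` regular polygon, #0000ff→score S696 F1464: (72.76,68.74) → (84.32,86.67) → (105.55,88.80) → (120.45,73.54) → (117.80,52.37) → (99.61,41.24) → (79.56,48.53) → (72.76,68.74) (closed)

; LightBurn 1.6.03
; GRBL device profile, absolute coords
G21
G90
G0 X71.40 Y97.59
M4 S696
G01 X114.92 Y68.51 F1464
G01 X67.97 Y45.36 F1464
G01 X71.40 Y97.59 F1464
M5
G0 X72.76 Y68.74
M4 S696
G01 X84.32 Y86.67 F1464
G01 X105.55 Y88.80 F1464
G01 X120.45 Y73.54 F1464
G01 X117.80 Y52.37 F1464
G01 X99.61 Y41.24 F1464
G01 X79.56 Y48.53 F1464
G01 X72.76 Y68.74 F1464
M5
G0 X0.00 Y0.00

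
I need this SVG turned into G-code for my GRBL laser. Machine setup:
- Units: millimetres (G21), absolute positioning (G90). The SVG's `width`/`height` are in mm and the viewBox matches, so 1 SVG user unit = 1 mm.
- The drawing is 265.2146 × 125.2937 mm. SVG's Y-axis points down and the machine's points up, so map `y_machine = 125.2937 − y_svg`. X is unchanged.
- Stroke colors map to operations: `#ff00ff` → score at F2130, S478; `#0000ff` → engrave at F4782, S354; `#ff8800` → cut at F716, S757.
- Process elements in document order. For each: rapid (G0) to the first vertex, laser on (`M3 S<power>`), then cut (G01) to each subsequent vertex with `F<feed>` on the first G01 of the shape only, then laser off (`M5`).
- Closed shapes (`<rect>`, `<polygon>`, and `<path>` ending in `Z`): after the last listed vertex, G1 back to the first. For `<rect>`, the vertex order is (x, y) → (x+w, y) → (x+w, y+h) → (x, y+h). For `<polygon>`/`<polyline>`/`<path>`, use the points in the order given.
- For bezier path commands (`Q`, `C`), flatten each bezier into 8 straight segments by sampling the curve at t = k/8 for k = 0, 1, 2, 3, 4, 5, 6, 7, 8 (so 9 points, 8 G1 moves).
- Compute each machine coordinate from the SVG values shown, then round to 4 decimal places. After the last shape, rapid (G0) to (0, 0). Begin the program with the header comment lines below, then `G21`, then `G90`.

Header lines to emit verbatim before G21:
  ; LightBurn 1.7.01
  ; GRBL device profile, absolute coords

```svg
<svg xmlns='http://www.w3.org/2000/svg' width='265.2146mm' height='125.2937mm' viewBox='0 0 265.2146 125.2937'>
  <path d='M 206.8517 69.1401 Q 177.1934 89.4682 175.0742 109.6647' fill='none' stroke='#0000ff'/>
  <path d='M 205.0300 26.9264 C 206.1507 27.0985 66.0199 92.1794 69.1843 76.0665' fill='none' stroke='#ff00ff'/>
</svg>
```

viewBox `0 0 265.2146 125.2937` with mm width/height → 1 unit = 1 mm. Flip: y_m = 125.2937 − y_svg.

**Shape 1** — `<path>` quadratic bezier, stroke `#0000ff` → engrave (S354, F4782). Control points (SVG): P0=(206.8517,69.1401), P1=(177.1934,89.4682), P2=(175.0742,109.6647); sampled at t=k/8. Machine vertices: (206.8517,56.1536) → (199.8674,51.0736) → (193.7437,45.9978) → (188.4807,40.9260) → (184.0782,35.8584) → (180.5363,30.7949) → (177.8550,25.7355) → (176.0343,20.6802) → (175.0742,15.6290). Open path.

**Shape 2** — `<path>` cubic bezier, stroke `#ff00ff` → score (S478, F2130). Control points (SVG): P0=(205.0300,26.9264), P1=(206.1507,27.0985), P2=(66.0199,92.1794), P3=(69.1843,76.0665); sampled at t=k/8. Machine vertices: (205.0300,98.3673) → (199.3849,95.5455) → (183.8319,88.3507) → (161.7057,78.4949) → (136.3408,67.6904) → (111.0716,57.6492) → (89.2328,50.0835) → (74.1589,46.7055) → (69.1843,49.2272). Open path.

; LightBurn 1.7.01
; GRBL device profile, absolute coords
G21
G90
G0 X206.8517 Y56.1536
M3 S354
G01 X199.8674 Y51.0736 F4782
G01 X193.7437 Y45.9978
G01 X188.4807 Y40.9260
G01 X184.0782 Y35.8584
G01 X180.5363 Y30.7949
G01 X177.8550 Y25.7355
G01 X176.0343 Y20.6802
G01 X175.0742 Y15.6290
M5
G0 X205.0300 Y98.3673
M3 S478
G01 X199.3849 Y95.5455 F2130
G01 X183.8319 Y88.3507
G01 X161.7057 Y78.4949
G01 X136.3408 Y67.6904
G01 X111.0716 Y57.6492
G01 X89.2328 Y50.0835
G01 X74.1589 Y46.7055
G01 X69.1843 Y49.2272
M5
G0 X0.0000 Y0.0000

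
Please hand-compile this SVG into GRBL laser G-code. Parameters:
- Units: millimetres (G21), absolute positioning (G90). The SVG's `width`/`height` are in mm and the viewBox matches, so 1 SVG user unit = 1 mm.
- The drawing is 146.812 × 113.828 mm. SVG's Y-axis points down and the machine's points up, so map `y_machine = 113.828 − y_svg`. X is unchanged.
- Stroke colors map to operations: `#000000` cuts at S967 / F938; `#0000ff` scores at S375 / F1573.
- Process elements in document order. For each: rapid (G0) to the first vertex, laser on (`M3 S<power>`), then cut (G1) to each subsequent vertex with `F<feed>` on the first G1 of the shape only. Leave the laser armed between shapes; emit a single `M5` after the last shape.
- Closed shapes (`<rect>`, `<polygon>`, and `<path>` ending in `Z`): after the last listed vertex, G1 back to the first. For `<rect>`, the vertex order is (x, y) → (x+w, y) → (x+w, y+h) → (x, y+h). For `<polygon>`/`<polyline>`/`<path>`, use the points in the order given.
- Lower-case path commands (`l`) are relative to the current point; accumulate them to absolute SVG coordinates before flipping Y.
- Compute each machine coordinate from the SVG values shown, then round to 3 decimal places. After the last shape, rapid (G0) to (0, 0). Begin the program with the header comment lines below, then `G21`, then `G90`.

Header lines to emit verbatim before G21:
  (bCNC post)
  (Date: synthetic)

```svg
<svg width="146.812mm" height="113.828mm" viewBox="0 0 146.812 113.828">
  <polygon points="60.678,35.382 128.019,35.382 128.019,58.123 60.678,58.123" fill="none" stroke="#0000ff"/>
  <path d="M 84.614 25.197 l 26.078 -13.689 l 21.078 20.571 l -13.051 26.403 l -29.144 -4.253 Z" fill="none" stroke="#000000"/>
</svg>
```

(bCNC post)
(Date: synthetic)
G21
G90
G0 X60.678 Y78.446
M3 S375
G1 X128.019 Y78.446 F1573
G1 X128.019 Y55.705
G1 X60.678 Y55.705
G1 X60.678 Y78.446
G0 X84.614 Y88.631
M3 S967
G1 X110.692 Y102.320 F938
G1 X131.770 Y81.749
G1 X118.719 Y55.346
G1 X89.575 Y59.599
G1 X84.614 Y88.631
M5
G0 X0.000 Y0.000

viewBox `0 0 146.812 113.828` with mm width/height → 1 unit = 1 mm. Flip: y_m = 113.828 − y_svg.

**Shape 1** — `<polygon>` rectangle, stroke `#0000ff` → score (S375, F1573). Machine vertices: (60.678,78.446) → (128.019,78.446) → (128.019,55.705) → (60.678,55.705) → (60.678,78.446). Closed: final G1 returns to the first vertex.

**Shape 2** — `<path>` regular polygon, stroke `#000000` → cut (S967, F938). Machine vertices: (84.614,88.631) → (110.692,102.320) → (131.770,81.749) → (118.719,55.346) → (89.575,59.599) → (84.614,88.631). Closed: final G1 returns to the first vertex.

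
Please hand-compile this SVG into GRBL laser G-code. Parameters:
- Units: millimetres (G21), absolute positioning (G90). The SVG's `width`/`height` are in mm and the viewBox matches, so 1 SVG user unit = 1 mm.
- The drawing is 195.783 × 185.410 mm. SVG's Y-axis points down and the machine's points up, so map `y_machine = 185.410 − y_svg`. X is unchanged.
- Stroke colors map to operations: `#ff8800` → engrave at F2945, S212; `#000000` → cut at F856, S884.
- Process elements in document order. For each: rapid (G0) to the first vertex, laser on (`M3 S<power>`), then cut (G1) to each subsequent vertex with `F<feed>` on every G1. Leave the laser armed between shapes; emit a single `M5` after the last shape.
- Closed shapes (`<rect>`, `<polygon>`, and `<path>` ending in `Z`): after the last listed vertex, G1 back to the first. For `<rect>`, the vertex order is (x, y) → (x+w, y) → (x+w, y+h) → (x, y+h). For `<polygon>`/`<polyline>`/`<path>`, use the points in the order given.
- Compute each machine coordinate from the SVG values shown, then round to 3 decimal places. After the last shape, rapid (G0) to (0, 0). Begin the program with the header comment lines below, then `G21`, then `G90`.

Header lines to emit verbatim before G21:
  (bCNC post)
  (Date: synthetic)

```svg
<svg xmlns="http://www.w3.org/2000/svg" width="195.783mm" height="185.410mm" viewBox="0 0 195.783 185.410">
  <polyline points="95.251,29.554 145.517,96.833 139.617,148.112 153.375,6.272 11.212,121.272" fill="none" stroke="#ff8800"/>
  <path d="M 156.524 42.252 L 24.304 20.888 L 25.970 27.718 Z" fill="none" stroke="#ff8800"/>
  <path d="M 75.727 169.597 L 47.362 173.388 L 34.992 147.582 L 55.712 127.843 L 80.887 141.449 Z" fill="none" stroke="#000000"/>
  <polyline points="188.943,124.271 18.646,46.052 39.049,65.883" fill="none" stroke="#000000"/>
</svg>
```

Since the viewBox matches the mm dimensions, user units are millimetres directly. The only transform is the Y-flip y_m = 185.410 − y_svg.

Shape 1 is a open polyline drawn with `<polyline>`. Its stroke #ff8800 means engrave at S212, F2945. After flipping Y the toolpath is (95.251,155.856) → (145.517,88.577) → (139.617,37.298) → (153.375,179.138) → (11.212,64.138).

Shape 2 is a closed polygon drawn with `<path>`. Its stroke #ff8800 means engrave at S212, F2945. After flipping Y the toolpath is (156.524,143.158) → (24.304,164.522) → (25.970,157.692) → (156.524,143.158), returning to the start.

Shape 3 is a regular polygon drawn with `<path>`. Its stroke #000000 means cut at S884, F856. After flipping Y the toolpath is (75.727,15.813) → (47.362,12.022) → (34.992,37.828) → (55.712,57.567) → (80.887,43.961) → (75.727,15.813), returning to the start.

Shape 4 is a open polyline drawn with `<polyline>`. Its stroke #000000 means cut at S884, F856. After flipping Y the toolpath is (188.943,61.139) → (18.646,139.358) → (39.049,119.527).

(bCNC post)
(Date: synthetic)
G21
G90
G0 X95.251 Y155.856
M3 S212
G1 X145.517 Y88.577 F2945
G1 X139.617 Y37.298 F2945
G1 X153.375 Y179.138 F2945
G1 X11.212 Y64.138 F2945
G0 X156.524 Y143.158
M3 S212
G1 X24.304 Y164.522 F2945
G1 X25.970 Y157.692 F2945
G1 X156.524 Y143.158 F2945
G0 X75.727 Y15.813
M3 S884
G1 X47.362 Y12.022 F856
G1 X34.992 Y37.828 F856
G1 X55.712 Y57.567 F856
G1 X80.887 Y43.961 F856
G1 X75.727 Y15.813 F856
G0 X188.943 Y61.139
M3 S884
G1 X18.646 Y139.358 F856
G1 X39.049 Y119.527 F856
M5
G0 X0.000 Y0.000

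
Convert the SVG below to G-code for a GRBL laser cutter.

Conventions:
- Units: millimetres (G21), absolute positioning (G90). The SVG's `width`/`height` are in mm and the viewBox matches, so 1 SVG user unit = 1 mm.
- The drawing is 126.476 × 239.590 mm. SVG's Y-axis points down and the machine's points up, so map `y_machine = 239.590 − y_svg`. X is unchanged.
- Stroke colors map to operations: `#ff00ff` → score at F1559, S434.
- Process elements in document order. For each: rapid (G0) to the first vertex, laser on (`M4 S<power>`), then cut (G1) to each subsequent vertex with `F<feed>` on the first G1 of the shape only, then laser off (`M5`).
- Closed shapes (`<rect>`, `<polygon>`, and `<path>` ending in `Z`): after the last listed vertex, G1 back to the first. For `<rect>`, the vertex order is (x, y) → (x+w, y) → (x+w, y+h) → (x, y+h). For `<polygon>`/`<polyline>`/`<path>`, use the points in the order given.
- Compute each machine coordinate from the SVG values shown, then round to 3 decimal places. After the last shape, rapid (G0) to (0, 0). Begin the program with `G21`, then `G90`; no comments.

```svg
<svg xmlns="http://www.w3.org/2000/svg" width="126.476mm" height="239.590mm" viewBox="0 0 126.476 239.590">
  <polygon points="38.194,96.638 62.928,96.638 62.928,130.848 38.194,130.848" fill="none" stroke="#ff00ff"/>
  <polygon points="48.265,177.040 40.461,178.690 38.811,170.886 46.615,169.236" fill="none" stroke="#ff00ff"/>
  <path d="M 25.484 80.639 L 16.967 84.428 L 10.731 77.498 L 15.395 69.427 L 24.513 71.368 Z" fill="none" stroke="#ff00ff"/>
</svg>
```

1 u = 1 mm; y_m = 239.590 − y.

[1] `<polygon>` rectangle, #ff00ff→score S434 F1559: (38.194,142.952) → (62.928,142.952) → (62.928,108.742) → (38.194,108.742) → (38.194,142.952) (closed)

[2] `<polygon>` regular polygon, #ff00ff→score S434 F1559: (48.265,62.550) → (40.461,60.900) → (38.811,68.704) → (46.615,70.354) → (48.265,62.550) (closed)

[3] `<path>` regular polygon, #ff00ff→score S434 F1559: (25.484,158.951) → (16.967,155.162) → (10.731,162.092) → (15.395,170.163) → (24.513,168.222) → (25.484,158.951) (closed)

G21
G90
G0 X38.194 Y142.952
M4 S434
G1 X62.928 Y142.952 F1559
G1 X62.928 Y108.742
G1 X38.194 Y108.742
G1 X38.194 Y142.952
M5
G0 X48.265 Y62.550
M4 S434
G1 X40.461 Y60.900 F1559
G1 X38.811 Y68.704
G1 X46.615 Y70.354
G1 X48.265 Y62.550
M5
G0 X25.484 Y158.951
M4 S434
G1 X16.967 Y155.162 F1559
G1 X10.731 Y162.092
G1 X15.395 Y170.163
G1 X24.513 Y168.222
G1 X25.484 Y158.951
M5
G0 X0.000 Y0.000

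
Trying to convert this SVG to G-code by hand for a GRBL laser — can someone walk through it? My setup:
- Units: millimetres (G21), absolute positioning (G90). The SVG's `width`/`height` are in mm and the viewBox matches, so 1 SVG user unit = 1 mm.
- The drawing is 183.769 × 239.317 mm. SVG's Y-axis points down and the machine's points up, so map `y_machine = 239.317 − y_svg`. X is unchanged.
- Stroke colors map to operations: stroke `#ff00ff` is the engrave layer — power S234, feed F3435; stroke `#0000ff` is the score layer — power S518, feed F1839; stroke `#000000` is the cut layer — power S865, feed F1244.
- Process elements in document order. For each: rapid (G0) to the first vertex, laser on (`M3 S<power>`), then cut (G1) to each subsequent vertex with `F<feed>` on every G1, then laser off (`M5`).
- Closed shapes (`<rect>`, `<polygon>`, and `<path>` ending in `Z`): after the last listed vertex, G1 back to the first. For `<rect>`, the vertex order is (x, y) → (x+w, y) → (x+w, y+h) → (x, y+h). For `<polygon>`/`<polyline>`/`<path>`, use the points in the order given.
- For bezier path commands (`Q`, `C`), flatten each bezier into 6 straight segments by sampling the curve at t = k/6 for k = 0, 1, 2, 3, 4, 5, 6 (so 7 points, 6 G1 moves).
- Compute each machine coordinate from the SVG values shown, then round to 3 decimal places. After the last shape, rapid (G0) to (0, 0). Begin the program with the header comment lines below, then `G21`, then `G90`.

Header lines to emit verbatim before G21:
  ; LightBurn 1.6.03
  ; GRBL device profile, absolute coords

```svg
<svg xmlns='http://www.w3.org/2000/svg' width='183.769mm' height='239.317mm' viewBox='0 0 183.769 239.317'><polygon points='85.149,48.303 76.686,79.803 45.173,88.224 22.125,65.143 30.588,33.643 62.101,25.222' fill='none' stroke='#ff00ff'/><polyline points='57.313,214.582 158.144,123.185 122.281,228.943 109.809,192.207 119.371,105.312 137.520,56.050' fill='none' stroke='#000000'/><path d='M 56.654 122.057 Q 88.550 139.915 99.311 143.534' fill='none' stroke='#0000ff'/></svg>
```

; LightBurn 1.6.03
; GRBL device profile, absolute coords
G21
G90
G0 X85.149 Y191.014
M3 S234
G1 X76.686 Y159.514 F3435
G1 X45.173 Y151.093 F3435
G1 X22.125 Y174.174 F3435
G1 X30.588 Y205.674 F3435
G1 X62.101 Y214.095 F3435
G1 X85.149 Y191.014 F3435
M5
G0 X57.313 Y24.735
M3 S865
G1 X158.144 Y116.132 F1244
G1 X122.281 Y10.374 F1244
G1 X109.809 Y47.110 F1244
G1 X119.371 Y134.005 F1244
G1 X137.520 Y183.267 F1244
M5
G0 X56.654 Y117.260
M3 S518
G1 X66.699 Y111.703 F1839
G1 X75.570 Y106.937 F1839
G1 X83.266 Y102.962 F1839
G1 X89.789 Y99.778 F1839
G1 X95.137 Y97.385 F1839
G1 X99.311 Y95.783 F1839
M5
G0 X0.000 Y0.000

viewBox `0 0 183.769 239.317` with mm width/height → 1 unit = 1 mm. Flip: y_m = 239.317 − y_svg.

**Shape 1** — `<polygon>` regular polygon, stroke `#ff00ff` → engrave (S234, F3435). Machine vertices: (85.149,191.014) → (76.686,159.514) → (45.173,151.093) → (22.125,174.174) → (30.588,205.674) → (62.101,214.095) → (85.149,191.014). Closed: final G1 returns to the first vertex.

**Shape 2** — `<polyline>` open polyline, stroke `#000000` → cut (S865, F1244). Machine vertices: (57.313,24.735) → (158.144,116.132) → (122.281,10.374) → (109.809,47.110) → (119.371,134.005) → (137.520,183.267). Open path.

**Shape 3** — `<path>` quadratic bezier, stroke `#0000ff` → score (S518, F1839). Control points (SVG): P0=(56.654,122.057), P1=(88.550,139.915), P2=(99.311,143.534); sampled at t=k/6. Machine vertices: (56.654,117.260) → (66.699,111.703) → (75.570,106.937) → (83.266,102.962) → (89.789,99.778) → (95.137,97.385) → (99.311,95.783). Open path.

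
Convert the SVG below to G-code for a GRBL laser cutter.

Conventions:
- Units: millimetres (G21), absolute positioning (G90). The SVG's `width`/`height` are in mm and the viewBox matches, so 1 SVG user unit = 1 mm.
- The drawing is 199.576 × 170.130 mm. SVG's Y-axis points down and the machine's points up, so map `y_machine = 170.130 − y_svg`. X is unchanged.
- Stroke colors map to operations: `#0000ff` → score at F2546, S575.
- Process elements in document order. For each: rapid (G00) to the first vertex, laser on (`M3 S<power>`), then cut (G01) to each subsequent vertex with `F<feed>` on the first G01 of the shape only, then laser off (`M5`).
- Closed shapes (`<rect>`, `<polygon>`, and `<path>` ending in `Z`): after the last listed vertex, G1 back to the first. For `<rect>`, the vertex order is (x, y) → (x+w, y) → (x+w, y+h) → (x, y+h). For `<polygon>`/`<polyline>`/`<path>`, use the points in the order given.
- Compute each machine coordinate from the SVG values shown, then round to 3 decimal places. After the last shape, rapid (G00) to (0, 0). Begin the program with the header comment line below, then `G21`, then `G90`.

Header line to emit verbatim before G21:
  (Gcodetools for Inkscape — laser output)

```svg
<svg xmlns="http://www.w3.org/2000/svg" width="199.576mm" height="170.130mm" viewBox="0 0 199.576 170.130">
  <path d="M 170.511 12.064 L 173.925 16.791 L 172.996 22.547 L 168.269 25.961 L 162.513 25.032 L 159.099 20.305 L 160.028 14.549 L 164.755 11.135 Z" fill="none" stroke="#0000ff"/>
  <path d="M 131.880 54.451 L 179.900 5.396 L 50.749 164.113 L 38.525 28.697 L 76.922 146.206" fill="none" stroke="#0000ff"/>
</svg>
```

(Gcodetools for Inkscape — laser output)
G21
G90
G00 X170.511 Y158.066
M3 S575
G01 X173.925 Y153.339 F2546
G01 X172.996 Y147.583
G01 X168.269 Y144.169
G01 X162.513 Y145.098
G01 X159.099 Y149.825
G01 X160.028 Y155.581
G01 X164.755 Y158.995
G01 X170.511 Y158.066
M5
G00 X131.880 Y115.679
M3 S575
G01 X179.900 Y164.734 F2546
G01 X50.749 Y6.017
G01 X38.525 Y141.433
G01 X76.922 Y23.924
M5
G00 X0.000 Y0.000

Since the viewBox matches the mm dimensions, user units are millimetres directly. The only transform is the Y-flip y_m = 170.130 − y_svg.

Shape 1 is a regular polygon drawn with `<path>`. Its stroke #0000ff means score at S575, F2546. After flipping Y the toolpath is (170.511,158.066) → (173.925,153.339) → (172.996,147.583) → (168.269,144.169) → (162.513,145.098) → (159.099,149.825) → (160.028,155.581) → (164.755,158.995) → (170.511,158.066), returning to the start.

Shape 2 is a open polyline drawn with `<path>`. Its stroke #0000ff means score at S575, F2546. After flipping Y the toolpath is (131.880,115.679) → (179.900,164.734) → (50.749,6.017) → (38.525,141.433) → (76.922,23.924).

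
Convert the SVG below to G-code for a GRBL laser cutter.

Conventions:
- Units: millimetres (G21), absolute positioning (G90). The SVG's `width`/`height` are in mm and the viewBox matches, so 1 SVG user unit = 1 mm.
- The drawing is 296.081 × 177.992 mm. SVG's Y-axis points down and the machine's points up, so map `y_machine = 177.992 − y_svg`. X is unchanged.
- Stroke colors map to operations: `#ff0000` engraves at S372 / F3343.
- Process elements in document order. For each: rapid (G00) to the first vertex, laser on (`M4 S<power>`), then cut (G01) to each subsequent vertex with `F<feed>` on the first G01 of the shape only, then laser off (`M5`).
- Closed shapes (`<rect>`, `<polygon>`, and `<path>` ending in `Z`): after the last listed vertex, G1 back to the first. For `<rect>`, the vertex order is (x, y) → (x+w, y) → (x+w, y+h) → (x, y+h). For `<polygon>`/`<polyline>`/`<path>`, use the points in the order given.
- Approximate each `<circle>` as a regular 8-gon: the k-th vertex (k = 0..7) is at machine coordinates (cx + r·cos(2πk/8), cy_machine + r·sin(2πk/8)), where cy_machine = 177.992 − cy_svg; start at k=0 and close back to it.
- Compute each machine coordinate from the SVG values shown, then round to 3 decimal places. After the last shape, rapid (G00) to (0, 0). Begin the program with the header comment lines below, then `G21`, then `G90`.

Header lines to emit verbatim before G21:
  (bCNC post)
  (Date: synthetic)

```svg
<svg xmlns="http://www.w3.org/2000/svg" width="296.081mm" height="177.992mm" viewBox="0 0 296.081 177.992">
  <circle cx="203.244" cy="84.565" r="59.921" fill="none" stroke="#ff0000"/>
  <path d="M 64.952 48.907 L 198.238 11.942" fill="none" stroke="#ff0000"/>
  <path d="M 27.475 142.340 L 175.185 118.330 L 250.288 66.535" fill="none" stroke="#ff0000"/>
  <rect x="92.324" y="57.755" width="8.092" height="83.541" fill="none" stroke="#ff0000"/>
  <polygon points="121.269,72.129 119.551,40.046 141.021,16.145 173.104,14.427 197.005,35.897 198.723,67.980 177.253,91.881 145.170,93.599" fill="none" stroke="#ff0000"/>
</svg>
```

Since the viewBox matches the mm dimensions, user units are millimetres directly. The only transform is the Y-flip y_m = 177.992 − y_svg.

Shape 1 is a circle drawn with `<circle>`. Its stroke #ff0000 means engrave at S372, F3343. After flipping Y the toolpath is (263.165,93.427) → (245.615,135.798) → (203.244,153.348) → (160.873,135.798) → (143.323,93.427) → (160.873,51.056) → (203.244,33.506) → (245.615,51.056) → (263.165,93.427), returning to the start.

Shape 2 is a line segment drawn with `<path>`. Its stroke #ff0000 means engrave at S372, F3343. After flipping Y the toolpath is (64.952,129.085) → (198.238,166.050).

Shape 3 is a open polyline drawn with `<path>`. Its stroke #ff0000 means engrave at S372, F3343. After flipping Y the toolpath is (27.475,35.652) → (175.185,59.662) → (250.288,111.457).

Shape 4 is a rectangle drawn with `<rect>`. Its stroke #ff0000 means engrave at S372, F3343. After flipping Y the toolpath is (92.324,120.237) → (100.416,120.237) → (100.416,36.696) → (92.324,36.696) → (92.324,120.237), returning to the start.

Shape 5 is a regular polygon drawn with `<polygon>`. Its stroke #ff0000 means engrave at S372, F3343. After flipping Y the toolpath is (121.269,105.863) → (119.551,137.946) → (141.021,161.847) → (173.104,163.565) → (197.005,142.095) → (198.723,110.012) → (177.253,86.111) → (145.170,84.393) → (121.269,105.863), returning to the start.

(bCNC post)
(Date: synthetic)
G21
G90
G00 X263.165 Y93.427
M4 S372
G01 X245.615 Y135.798 F3343
G01 X203.244 Y153.348
G01 X160.873 Y135.798
G01 X143.323 Y93.427
G01 X160.873 Y51.056
G01 X203.244 Y33.506
G01 X245.615 Y51.056
G01 X263.165 Y93.427
M5
G00 X64.952 Y129.085
M4 S372
G01 X198.238 Y166.050 F3343
M5
G00 X27.475 Y35.652
M4 S372
G01 X175.185 Y59.662 F3343
G01 X250.288 Y111.457
M5
G00 X92.324 Y120.237
M4 S372
G01 X100.416 Y120.237 F3343
G01 X100.416 Y36.696
G01 X92.324 Y36.696
G01 X92.324 Y120.237
M5
G00 X121.269 Y105.863
M4 S372
G01 X119.551 Y137.946 F3343
G01 X141.021 Y161.847
G01 X173.104 Y163.565
G01 X197.005 Y142.095
G01 X198.723 Y110.012
G01 X177.253 Y86.111
G01 X145.170 Y84.393
G01 X121.269 Y105.863
M5
G00 X0.000 Y0.000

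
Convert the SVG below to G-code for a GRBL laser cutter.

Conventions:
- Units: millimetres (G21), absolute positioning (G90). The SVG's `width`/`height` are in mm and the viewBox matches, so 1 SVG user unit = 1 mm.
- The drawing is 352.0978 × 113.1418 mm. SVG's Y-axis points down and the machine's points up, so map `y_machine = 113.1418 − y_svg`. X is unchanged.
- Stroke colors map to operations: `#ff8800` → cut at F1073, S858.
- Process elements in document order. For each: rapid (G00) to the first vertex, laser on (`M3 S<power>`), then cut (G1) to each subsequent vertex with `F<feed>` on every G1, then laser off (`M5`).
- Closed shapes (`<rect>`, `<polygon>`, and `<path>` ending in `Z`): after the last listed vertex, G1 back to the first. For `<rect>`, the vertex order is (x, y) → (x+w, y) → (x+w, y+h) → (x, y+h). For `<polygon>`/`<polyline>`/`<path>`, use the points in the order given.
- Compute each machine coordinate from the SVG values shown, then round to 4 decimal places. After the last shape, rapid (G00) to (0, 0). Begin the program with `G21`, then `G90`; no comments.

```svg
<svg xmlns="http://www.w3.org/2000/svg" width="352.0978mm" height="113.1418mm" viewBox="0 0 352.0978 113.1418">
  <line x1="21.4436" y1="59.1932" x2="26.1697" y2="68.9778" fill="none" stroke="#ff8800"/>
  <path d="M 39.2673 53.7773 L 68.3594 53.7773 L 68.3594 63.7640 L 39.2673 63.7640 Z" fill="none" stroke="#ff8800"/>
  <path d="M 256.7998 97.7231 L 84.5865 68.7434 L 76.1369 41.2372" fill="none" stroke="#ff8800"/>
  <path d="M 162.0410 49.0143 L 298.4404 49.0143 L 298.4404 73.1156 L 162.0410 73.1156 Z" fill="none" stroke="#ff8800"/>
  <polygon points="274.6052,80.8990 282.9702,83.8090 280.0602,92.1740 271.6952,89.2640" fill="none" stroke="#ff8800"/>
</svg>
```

G21
G90
G00 X21.4436 Y53.9486
M3 S858
G1 X26.1697 Y44.1640 F1073
M5
G00 X39.2673 Y59.3645
M3 S858
G1 X68.3594 Y59.3645 F1073
G1 X68.3594 Y49.3778 F1073
G1 X39.2673 Y49.3778 F1073
G1 X39.2673 Y59.3645 F1073
M5
G00 X256.7998 Y15.4187
M3 S858
G1 X84.5865 Y44.3984 F1073
G1 X76.1369 Y71.9046 F1073
M5
G00 X162.0410 Y64.1275
M3 S858
G1 X298.4404 Y64.1275 F1073
G1 X298.4404 Y40.0262 F1073
G1 X162.0410 Y40.0262 F1073
G1 X162.0410 Y64.1275 F1073
M5
G00 X274.6052 Y32.2428
M3 S858
G1 X282.9702 Y29.3328 F1073
G1 X280.0602 Y20.9678 F1073
G1 X271.6952 Y23.8778 F1073
G1 X274.6052 Y32.2428 F1073
M5
G00 X0.0000 Y0.0000

viewBox `0 0 352.0978 113.1418` with mm width/height → 1 unit = 1 mm. Flip: y_m = 113.1418 − y_svg.

**Shape 1** — `<line>` line segment, stroke `#ff8800` → cut (S858, F1073). Machine vertices: (21.4436,53.9486) → (26.1697,44.1640). Open path.

**Shape 2** — `<path>` rectangle, stroke `#ff8800` → cut (S858, F1073). Machine vertices: (39.2673,59.3645) → (68.3594,59.3645) → (68.3594,49.3778) → (39.2673,49.3778) → (39.2673,59.3645). Closed: final G1 returns to the first vertex.

**Shape 3** — `<path>` open polyline, stroke `#ff8800` → cut (S858, F1073). Machine vertices: (256.7998,15.4187) → (84.5865,44.3984) → (76.1369,71.9046). Open path.

**Shape 4** — `<path>` rectangle, stroke `#ff8800` → cut (S858, F1073). Machine vertices: (162.0410,64.1275) → (298.4404,64.1275) → (298.4404,40.0262) → (162.0410,40.0262) → (162.0410,64.1275). Closed: final G1 returns to the first vertex.

**Shape 5** — `<polygon>` regular polygon, stroke `#ff8800` → cut (S858, F1073). Machine vertices: (274.6052,32.2428) → (282.9702,29.3328) → (280.0602,20.9678) → (271.6952,23.8778) → (274.6052,32.2428). Closed: final G1 returns to the first vertex.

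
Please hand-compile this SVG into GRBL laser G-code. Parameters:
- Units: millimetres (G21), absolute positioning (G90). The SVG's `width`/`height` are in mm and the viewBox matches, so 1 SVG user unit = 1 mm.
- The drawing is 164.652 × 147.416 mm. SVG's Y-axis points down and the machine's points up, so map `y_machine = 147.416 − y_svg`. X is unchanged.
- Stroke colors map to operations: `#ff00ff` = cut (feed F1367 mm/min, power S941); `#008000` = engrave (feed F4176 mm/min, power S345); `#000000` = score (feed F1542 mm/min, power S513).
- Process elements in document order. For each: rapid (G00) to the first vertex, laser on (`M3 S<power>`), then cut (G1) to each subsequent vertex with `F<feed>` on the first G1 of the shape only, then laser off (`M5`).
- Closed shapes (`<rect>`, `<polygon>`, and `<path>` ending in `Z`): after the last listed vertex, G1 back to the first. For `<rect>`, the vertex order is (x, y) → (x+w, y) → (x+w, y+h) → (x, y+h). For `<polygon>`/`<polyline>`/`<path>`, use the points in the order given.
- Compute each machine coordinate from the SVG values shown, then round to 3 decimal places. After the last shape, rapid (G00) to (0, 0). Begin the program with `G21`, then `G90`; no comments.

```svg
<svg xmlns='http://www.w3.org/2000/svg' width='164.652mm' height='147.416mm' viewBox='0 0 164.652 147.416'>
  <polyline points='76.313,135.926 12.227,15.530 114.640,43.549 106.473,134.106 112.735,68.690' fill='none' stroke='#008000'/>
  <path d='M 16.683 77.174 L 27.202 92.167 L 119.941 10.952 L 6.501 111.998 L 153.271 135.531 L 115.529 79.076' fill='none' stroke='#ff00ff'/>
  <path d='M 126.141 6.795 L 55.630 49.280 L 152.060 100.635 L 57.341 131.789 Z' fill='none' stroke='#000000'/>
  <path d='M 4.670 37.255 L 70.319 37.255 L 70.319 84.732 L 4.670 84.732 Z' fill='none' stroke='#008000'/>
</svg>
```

G21
G90
G00 X76.313 Y11.490
M3 S345
G1 X12.227 Y131.886 F4176
G1 X114.640 Y103.867
G1 X106.473 Y13.310
G1 X112.735 Y78.726
M5
G00 X16.683 Y70.242
M3 S941
G1 X27.202 Y55.249 F1367
G1 X119.941 Y136.464
G1 X6.501 Y35.418
G1 X153.271 Y11.885
G1 X115.529 Y68.340
M5
G00 X126.141 Y140.621
M3 S513
G1 X55.630 Y98.136 F1542
G1 X152.060 Y46.781
G1 X57.341 Y15.627
G1 X126.141 Y140.621
M5
G00 X4.670 Y110.161
M3 S345
G1 X70.319 Y110.161 F4176
G1 X70.319 Y62.684
G1 X4.670 Y62.684
G1 X4.670 Y110.161
M5
G00 X0.000 Y0.000

viewBox `0 0 164.652 147.416` with mm width/height → 1 unit = 1 mm. Flip: y_m = 147.416 − y_svg.

**Shape 1** — `<polyline>` open polyline, stroke `#008000` → engrave (S345, F4176). Machine vertices: (76.313,11.490) → (12.227,131.886) → (114.640,103.867) → (106.473,13.310) → (112.735,78.726). Open path.

**Shape 2** — `<path>` open polyline, stroke `#ff00ff` → cut (S941, F1367). Machine vertices: (16.683,70.242) → (27.202,55.249) → (119.941,136.464) → (6.501,35.418) → (153.271,11.885) → (115.529,68.340). Open path.

**Shape 3** — `<path>` closed polygon, stroke `#000000` → score (S513, F1542). Machine vertices: (126.141,140.621) → (55.630,98.136) → (152.060,46.781) → (57.341,15.627) → (126.141,140.621). Closed: final G1 returns to the first vertex.

**Shape 4** — `<path>` rectangle, stroke `#008000` → engrave (S345, F4176). Machine vertices: (4.670,110.161) → (70.319,110.161) → (70.319,62.684) → (4.670,62.684) → (4.670,110.161). Closed: final G1 returns to the first vertex.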